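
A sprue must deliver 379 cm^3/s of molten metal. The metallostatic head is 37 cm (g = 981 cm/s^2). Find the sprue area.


Formula: v = sqrt(2*g*h), A = Q/v
Velocity: v = sqrt(2 * 981 * 37) = sqrt(72594) = 269.4327 cm/s
Sprue area: A = Q / v = 379 / 269.4327 = 1.4067 cm^2


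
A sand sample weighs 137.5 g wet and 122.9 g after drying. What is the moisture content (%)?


Formula: MC = (W_wet - W_dry) / W_wet * 100
Water mass = 137.5 - 122.9 = 14.6 g
MC = 14.6 / 137.5 * 100 = 10.6182%

Answer: 10.6182%


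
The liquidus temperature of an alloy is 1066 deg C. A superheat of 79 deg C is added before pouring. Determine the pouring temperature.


Formula: T_pour = T_melt + Superheat
T_pour = 1066 + 79 = 1145 deg C

Answer: 1145 deg C


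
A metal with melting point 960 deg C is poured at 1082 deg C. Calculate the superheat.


Formula: Superheat = T_pour - T_melt
Superheat = 1082 - 960 = 122 deg C


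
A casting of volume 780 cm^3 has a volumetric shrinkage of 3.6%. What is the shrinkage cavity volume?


Formula: V_shrink = V_casting * shrinkage_pct / 100
V_shrink = 780 cm^3 * 3.6 / 100 = 28.0800 cm^3

28.0800 cm^3


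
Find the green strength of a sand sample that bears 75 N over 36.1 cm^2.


Formula: Compressive Strength = Force / Area
Strength = 75 N / 36.1 cm^2 = 2.0776 N/cm^2

Answer: 2.0776 N/cm^2


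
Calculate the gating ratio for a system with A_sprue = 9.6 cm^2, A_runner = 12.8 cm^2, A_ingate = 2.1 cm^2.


Sprue:Runner:Ingate = 1 : 12.8/9.6 : 2.1/9.6 = 1:1.33:0.22

Answer: 1:1.33:0.22


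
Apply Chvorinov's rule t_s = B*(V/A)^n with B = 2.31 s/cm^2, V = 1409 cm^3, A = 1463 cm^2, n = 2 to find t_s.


Formula: t_s = B * (V/A)^n  (Chvorinov's rule, n=2)
Modulus M = V/A = 1409/1463 = 0.963090 cm
M^2 = 0.963090^2 = 0.927542 cm^2
t_s = 2.31 * 0.927542 = 2.1426 s


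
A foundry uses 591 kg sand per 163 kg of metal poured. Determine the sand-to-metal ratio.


Formula: Sand-to-Metal Ratio = W_sand / W_metal
Ratio = 591 kg / 163 kg = 3.6258

3.6258


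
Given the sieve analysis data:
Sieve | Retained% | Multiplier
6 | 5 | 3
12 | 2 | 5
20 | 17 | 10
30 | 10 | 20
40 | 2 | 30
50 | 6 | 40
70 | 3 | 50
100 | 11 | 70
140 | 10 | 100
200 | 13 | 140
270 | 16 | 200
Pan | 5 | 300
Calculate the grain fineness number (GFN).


Formula: GFN = sum(pct * multiplier) / sum(pct)
sum(pct * multiplier) = 9135
sum(pct) = 100
GFN = 9135 / 100 = 91.35

Final answer: 91.35


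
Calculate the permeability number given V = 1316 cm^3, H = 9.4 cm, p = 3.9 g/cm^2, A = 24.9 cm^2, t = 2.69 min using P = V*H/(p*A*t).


Formula: Permeability Number P = (V * H) / (p * A * t)
Numerator: V * H = 1316 * 9.4 = 12370.4
Denominator: p * A * t = 3.9 * 24.9 * 2.69 = 261.2259
P = 12370.4 / 261.2259 = 47.3552


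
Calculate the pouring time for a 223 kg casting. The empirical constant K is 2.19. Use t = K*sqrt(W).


Formula: t = K * sqrt(W)
sqrt(W) = sqrt(223) = 14.93318
t = 2.19 * 14.93318 = 32.7037 s


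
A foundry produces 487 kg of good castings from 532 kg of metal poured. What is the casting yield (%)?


Formula: Casting Yield = (W_good / W_total) * 100
Yield = (487 kg / 532 kg) * 100 = 91.5414%


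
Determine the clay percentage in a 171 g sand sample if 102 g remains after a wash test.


Formula: Clay% = (W_total - W_washed) / W_total * 100
Clay mass = 171 - 102 = 69 g
Clay% = 69 / 171 * 100 = 40.3509%


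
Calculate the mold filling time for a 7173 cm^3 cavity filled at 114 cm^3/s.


Formula: t_fill = V_mold / Q_flow
t = 7173 cm^3 / 114 cm^3/s = 62.9211 s

62.9211 s


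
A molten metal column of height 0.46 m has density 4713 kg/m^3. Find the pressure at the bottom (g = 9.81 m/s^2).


Formula: P = rho * g * h
rho * g = 4713 * 9.81 = 46234.53 N/m^3
P = 46234.53 * 0.46 = 21267.8838 Pa

Final answer: 21267.8838 Pa


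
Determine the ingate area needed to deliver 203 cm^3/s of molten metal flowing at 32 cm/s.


Formula: A_ingate = Q / v  (continuity equation)
A = 203 cm^3/s / 32 cm/s = 6.3438 cm^2


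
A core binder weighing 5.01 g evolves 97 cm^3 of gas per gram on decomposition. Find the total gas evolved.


Formula: V_gas = W_binder * gas_evolution_rate
V = 5.01 g * 97 cm^3/g = 485.9700 cm^3

Final answer: 485.9700 cm^3


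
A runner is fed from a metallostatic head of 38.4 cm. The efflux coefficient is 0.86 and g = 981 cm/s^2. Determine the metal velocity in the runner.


Formula: v = Cd * sqrt(2 * g * h)  (Torricelli with discharge coefficient)
2*g*h = 2 * 981 * 38.4 = 75340.8 cm^2/s^2
sqrt(75340.8) = 274.48279 cm/s
v = 0.86 * 274.48279 = 236.0552 cm/s

236.0552 cm/s


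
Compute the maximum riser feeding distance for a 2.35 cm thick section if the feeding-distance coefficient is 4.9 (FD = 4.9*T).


Formula: FD = 4.9 * T  (riser feeding-distance rule)
FD = 4.9 * 2.35 cm = 11.5150 cm

Answer: 11.5150 cm


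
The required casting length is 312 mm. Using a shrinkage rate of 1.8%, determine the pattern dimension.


Formula: L_pattern = L_casting * (1 + shrinkage_rate/100)
Shrinkage factor = 1 + 1.8/100 = 1.018
L_pattern = 312 mm * 1.018 = 317.6160 mm

Answer: 317.6160 mm


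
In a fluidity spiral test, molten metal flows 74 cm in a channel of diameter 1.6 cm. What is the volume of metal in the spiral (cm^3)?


Formula: V = pi * (d/2)^2 * L  (cylinder volume)
Radius = 1.6/2 = 0.8 cm
V = pi * 0.8^2 * 74 = 148.7858 cm^3

Final answer: 148.7858 cm^3


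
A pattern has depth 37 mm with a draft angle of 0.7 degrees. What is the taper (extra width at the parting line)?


Formula: taper = depth * tan(draft_angle)
tan(0.7 deg) = 0.0122179
taper = 37 mm * 0.0122179 = 0.4521 mm

Answer: 0.4521 mm


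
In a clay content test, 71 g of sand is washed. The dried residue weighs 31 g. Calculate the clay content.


Formula: Clay% = (W_total - W_washed) / W_total * 100
Clay mass = 71 - 31 = 40 g
Clay% = 40 / 71 * 100 = 56.3380%

56.3380%


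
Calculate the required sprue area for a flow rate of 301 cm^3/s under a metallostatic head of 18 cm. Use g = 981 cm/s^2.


Formula: v = sqrt(2*g*h), A = Q/v
Velocity: v = sqrt(2 * 981 * 18) = sqrt(35316) = 187.9255 cm/s
Sprue area: A = Q / v = 301 / 187.9255 = 1.6017 cm^2


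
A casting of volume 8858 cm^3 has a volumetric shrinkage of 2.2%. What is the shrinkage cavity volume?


Formula: V_shrink = V_casting * shrinkage_pct / 100
V_shrink = 8858 cm^3 * 2.2 / 100 = 194.8760 cm^3


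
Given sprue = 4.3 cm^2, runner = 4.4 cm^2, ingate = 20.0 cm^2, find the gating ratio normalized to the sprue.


Sprue:Runner:Ingate = 1 : 4.4/4.3 : 20.0/4.3 = 1:1.02:4.65

Answer: 1:1.02:4.65


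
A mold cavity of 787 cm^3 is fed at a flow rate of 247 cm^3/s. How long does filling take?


Formula: t_fill = V_mold / Q_flow
t = 787 cm^3 / 247 cm^3/s = 3.1862 s


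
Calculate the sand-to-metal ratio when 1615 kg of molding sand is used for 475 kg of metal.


Formula: Sand-to-Metal Ratio = W_sand / W_metal
Ratio = 1615 kg / 475 kg = 3.4000

Answer: 3.4000


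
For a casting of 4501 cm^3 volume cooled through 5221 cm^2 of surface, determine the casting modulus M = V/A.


Formula: Casting Modulus M = V / A
M = 4501 cm^3 / 5221 cm^2 = 0.8621 cm

Final answer: 0.8621 cm


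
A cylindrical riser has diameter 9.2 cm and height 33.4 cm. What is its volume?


Formula: V = pi * (D/2)^2 * H  (cylinder volume)
Radius = D/2 = 9.2/2 = 4.6 cm
V = pi * 4.6^2 * 33.4 = 2220.3018 cm^3


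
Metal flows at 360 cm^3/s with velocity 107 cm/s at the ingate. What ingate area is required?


Formula: A_ingate = Q / v  (continuity equation)
A = 360 cm^3/s / 107 cm/s = 3.3645 cm^2

Final answer: 3.3645 cm^2


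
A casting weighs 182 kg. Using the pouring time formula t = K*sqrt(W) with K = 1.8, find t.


Formula: t = K * sqrt(W)
sqrt(W) = sqrt(182) = 13.49074
t = 1.8 * 13.49074 = 24.2833 s

24.2833 s


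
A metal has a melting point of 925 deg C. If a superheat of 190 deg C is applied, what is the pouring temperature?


Formula: T_pour = T_melt + Superheat
T_pour = 925 + 190 = 1115 deg C

Answer: 1115 deg C


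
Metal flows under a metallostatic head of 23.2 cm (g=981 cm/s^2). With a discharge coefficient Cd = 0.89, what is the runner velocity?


Formula: v = Cd * sqrt(2 * g * h)  (Torricelli with discharge coefficient)
2*g*h = 2 * 981 * 23.2 = 45518.4 cm^2/s^2
sqrt(45518.4) = 213.35042 cm/s
v = 0.89 * 213.35042 = 189.8819 cm/s


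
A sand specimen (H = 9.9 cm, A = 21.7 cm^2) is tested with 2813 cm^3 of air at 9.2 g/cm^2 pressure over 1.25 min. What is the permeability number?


Formula: Permeability Number P = (V * H) / (p * A * t)
Numerator: V * H = 2813 * 9.9 = 27848.7
Denominator: p * A * t = 9.2 * 21.7 * 1.25 = 249.55
P = 27848.7 / 249.55 = 111.5957

111.5957


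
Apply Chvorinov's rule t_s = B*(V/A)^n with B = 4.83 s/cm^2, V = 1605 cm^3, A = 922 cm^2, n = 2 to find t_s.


Formula: t_s = B * (V/A)^n  (Chvorinov's rule, n=2)
Modulus M = V/A = 1605/922 = 1.740781 cm
M^2 = 1.740781^2 = 3.030318 cm^2
t_s = 4.83 * 3.030318 = 14.6364 s


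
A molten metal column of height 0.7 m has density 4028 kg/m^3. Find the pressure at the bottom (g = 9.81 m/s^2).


Formula: P = rho * g * h
rho * g = 4028 * 9.81 = 39514.68 N/m^3
P = 39514.68 * 0.7 = 27660.2760 Pa


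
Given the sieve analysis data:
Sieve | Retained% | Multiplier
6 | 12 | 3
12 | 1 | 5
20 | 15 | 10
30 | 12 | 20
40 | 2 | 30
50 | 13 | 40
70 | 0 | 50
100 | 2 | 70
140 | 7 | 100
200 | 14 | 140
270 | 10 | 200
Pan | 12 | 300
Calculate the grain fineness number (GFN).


Formula: GFN = sum(pct * multiplier) / sum(pct)
sum(pct * multiplier) = 9411
sum(pct) = 100
GFN = 9411 / 100 = 94.11

Final answer: 94.11


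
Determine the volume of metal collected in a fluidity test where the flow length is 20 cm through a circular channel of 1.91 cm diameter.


Formula: V = pi * (d/2)^2 * L  (cylinder volume)
Radius = 1.91/2 = 0.955 cm
V = pi * 0.955^2 * 20 = 57.3042 cm^3

Answer: 57.3042 cm^3


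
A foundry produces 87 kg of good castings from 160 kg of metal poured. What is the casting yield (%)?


Formula: Casting Yield = (W_good / W_total) * 100
Yield = (87 kg / 160 kg) * 100 = 54.3750%

54.3750%


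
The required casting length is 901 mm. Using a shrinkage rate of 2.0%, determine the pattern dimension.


Formula: L_pattern = L_casting * (1 + shrinkage_rate/100)
Shrinkage factor = 1 + 2.0/100 = 1.02
L_pattern = 901 mm * 1.02 = 919.0200 mm

Answer: 919.0200 mm


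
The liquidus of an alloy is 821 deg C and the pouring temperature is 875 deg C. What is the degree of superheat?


Formula: Superheat = T_pour - T_melt
Superheat = 875 - 821 = 54 deg C

Answer: 54 deg C


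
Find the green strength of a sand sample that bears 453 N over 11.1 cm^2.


Formula: Compressive Strength = Force / Area
Strength = 453 N / 11.1 cm^2 = 40.8108 N/cm^2

Final answer: 40.8108 N/cm^2


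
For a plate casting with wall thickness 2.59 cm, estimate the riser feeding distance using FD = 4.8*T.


Formula: FD = 4.8 * T  (riser feeding-distance rule)
FD = 4.8 * 2.59 cm = 12.4320 cm

Final answer: 12.4320 cm


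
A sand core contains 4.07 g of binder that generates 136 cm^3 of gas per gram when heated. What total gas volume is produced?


Formula: V_gas = W_binder * gas_evolution_rate
V = 4.07 g * 136 cm^3/g = 553.5200 cm^3

Answer: 553.5200 cm^3


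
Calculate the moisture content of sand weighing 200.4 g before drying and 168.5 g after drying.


Formula: MC = (W_wet - W_dry) / W_wet * 100
Water mass = 200.4 - 168.5 = 31.9 g
MC = 31.9 / 200.4 * 100 = 15.9182%

15.9182%


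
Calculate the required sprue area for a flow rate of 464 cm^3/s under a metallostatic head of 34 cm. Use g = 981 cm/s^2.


Formula: v = sqrt(2*g*h), A = Q/v
Velocity: v = sqrt(2 * 981 * 34) = sqrt(66708) = 258.2789 cm/s
Sprue area: A = Q / v = 464 / 258.2789 = 1.7965 cm^2

1.7965 cm^2


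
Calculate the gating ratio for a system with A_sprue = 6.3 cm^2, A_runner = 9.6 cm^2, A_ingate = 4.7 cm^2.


Sprue:Runner:Ingate = 1 : 9.6/6.3 : 4.7/6.3 = 1:1.52:0.75

Final answer: 1:1.52:0.75


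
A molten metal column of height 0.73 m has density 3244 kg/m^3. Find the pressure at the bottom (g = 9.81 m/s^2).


Formula: P = rho * g * h
rho * g = 3244 * 9.81 = 31823.64 N/m^3
P = 31823.64 * 0.73 = 23231.2572 Pa

Final answer: 23231.2572 Pa


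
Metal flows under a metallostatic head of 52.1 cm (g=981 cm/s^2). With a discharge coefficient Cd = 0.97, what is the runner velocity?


Formula: v = Cd * sqrt(2 * g * h)  (Torricelli with discharge coefficient)
2*g*h = 2 * 981 * 52.1 = 102220.2 cm^2/s^2
sqrt(102220.2) = 319.71894 cm/s
v = 0.97 * 319.71894 = 310.1274 cm/s


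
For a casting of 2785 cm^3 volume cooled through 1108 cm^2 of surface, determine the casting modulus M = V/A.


Formula: Casting Modulus M = V / A
M = 2785 cm^3 / 1108 cm^2 = 2.5135 cm

Final answer: 2.5135 cm


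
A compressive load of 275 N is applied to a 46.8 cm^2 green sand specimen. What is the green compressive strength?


Formula: Compressive Strength = Force / Area
Strength = 275 N / 46.8 cm^2 = 5.8761 N/cm^2


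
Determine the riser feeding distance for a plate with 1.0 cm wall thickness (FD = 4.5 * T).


Formula: FD = 4.5 * T  (riser feeding-distance rule)
FD = 4.5 * 1.0 cm = 4.5000 cm

Final answer: 4.5000 cm


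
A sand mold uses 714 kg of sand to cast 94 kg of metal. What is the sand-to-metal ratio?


Formula: Sand-to-Metal Ratio = W_sand / W_metal
Ratio = 714 kg / 94 kg = 7.5957

Answer: 7.5957


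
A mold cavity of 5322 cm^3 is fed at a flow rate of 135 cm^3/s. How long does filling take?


Formula: t_fill = V_mold / Q_flow
t = 5322 cm^3 / 135 cm^3/s = 39.4222 s

Final answer: 39.4222 s


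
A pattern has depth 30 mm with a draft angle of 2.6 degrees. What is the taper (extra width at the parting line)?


Formula: taper = depth * tan(draft_angle)
tan(2.6 deg) = 0.0454097
taper = 30 mm * 0.0454097 = 1.3623 mm

1.3623 mm


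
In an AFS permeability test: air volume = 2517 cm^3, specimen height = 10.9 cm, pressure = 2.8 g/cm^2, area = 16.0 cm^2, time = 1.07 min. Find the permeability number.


Formula: Permeability Number P = (V * H) / (p * A * t)
Numerator: V * H = 2517 * 10.9 = 27435.3
Denominator: p * A * t = 2.8 * 16.0 * 1.07 = 47.936
P = 27435.3 / 47.936 = 572.3319

Answer: 572.3319


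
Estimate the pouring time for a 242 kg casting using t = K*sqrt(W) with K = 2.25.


Formula: t = K * sqrt(W)
sqrt(W) = sqrt(242) = 15.55635
t = 2.25 * 15.55635 = 35.0018 s

Final answer: 35.0018 s


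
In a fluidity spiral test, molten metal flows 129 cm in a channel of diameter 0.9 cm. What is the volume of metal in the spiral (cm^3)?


Formula: V = pi * (d/2)^2 * L  (cylinder volume)
Radius = 0.9/2 = 0.45 cm
V = pi * 0.45^2 * 129 = 82.0663 cm^3

Answer: 82.0663 cm^3


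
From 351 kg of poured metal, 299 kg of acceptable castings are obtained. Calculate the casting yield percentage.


Formula: Casting Yield = (W_good / W_total) * 100
Yield = (299 kg / 351 kg) * 100 = 85.1852%

85.1852%


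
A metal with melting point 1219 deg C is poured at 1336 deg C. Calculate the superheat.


Formula: Superheat = T_pour - T_melt
Superheat = 1336 - 1219 = 117 deg C

117 deg C


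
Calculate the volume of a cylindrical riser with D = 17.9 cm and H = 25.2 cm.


Formula: V = pi * (D/2)^2 * H  (cylinder volume)
Radius = D/2 = 17.9/2 = 8.95 cm
V = pi * 8.95^2 * 25.2 = 6341.5655 cm^3

6341.5655 cm^3


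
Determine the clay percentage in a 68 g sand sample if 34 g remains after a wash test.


Formula: Clay% = (W_total - W_washed) / W_total * 100
Clay mass = 68 - 34 = 34 g
Clay% = 34 / 68 * 100 = 50.0000%

Answer: 50.0000%


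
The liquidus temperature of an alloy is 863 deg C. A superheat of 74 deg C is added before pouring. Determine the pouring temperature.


Formula: T_pour = T_melt + Superheat
T_pour = 863 + 74 = 937 deg C

Answer: 937 deg C


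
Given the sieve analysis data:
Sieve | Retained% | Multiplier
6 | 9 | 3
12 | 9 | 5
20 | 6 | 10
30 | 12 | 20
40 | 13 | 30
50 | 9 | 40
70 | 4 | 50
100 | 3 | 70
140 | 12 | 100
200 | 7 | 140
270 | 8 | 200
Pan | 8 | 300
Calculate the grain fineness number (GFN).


Formula: GFN = sum(pct * multiplier) / sum(pct)
sum(pct * multiplier) = 7712
sum(pct) = 100
GFN = 7712 / 100 = 77.12

77.12


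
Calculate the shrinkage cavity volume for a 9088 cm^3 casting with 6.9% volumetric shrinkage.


Formula: V_shrink = V_casting * shrinkage_pct / 100
V_shrink = 9088 cm^3 * 6.9 / 100 = 627.0720 cm^3

Answer: 627.0720 cm^3


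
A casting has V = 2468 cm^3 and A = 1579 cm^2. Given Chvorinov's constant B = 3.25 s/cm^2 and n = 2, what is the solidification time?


Formula: t_s = B * (V/A)^n  (Chvorinov's rule, n=2)
Modulus M = V/A = 2468/1579 = 1.563015 cm
M^2 = 1.563015^2 = 2.443016 cm^2
t_s = 3.25 * 2.443016 = 7.9398 s

Final answer: 7.9398 s


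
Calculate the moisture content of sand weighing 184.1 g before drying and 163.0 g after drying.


Formula: MC = (W_wet - W_dry) / W_wet * 100
Water mass = 184.1 - 163.0 = 21.1 g
MC = 21.1 / 184.1 * 100 = 11.4612%


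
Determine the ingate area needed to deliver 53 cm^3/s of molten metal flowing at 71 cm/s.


Formula: A_ingate = Q / v  (continuity equation)
A = 53 cm^3/s / 71 cm/s = 0.7465 cm^2

Answer: 0.7465 cm^2


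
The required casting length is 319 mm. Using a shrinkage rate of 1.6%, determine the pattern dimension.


Formula: L_pattern = L_casting * (1 + shrinkage_rate/100)
Shrinkage factor = 1 + 1.6/100 = 1.016
L_pattern = 319 mm * 1.016 = 324.1040 mm


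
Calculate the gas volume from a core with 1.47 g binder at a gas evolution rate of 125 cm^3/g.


Formula: V_gas = W_binder * gas_evolution_rate
V = 1.47 g * 125 cm^3/g = 183.7500 cm^3

183.7500 cm^3


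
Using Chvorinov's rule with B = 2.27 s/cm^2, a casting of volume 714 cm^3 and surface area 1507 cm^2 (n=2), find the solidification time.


Formula: t_s = B * (V/A)^n  (Chvorinov's rule, n=2)
Modulus M = V/A = 714/1507 = 0.473789 cm
M^2 = 0.473789^2 = 0.224476 cm^2
t_s = 2.27 * 0.224476 = 0.5096 s

0.5096 s


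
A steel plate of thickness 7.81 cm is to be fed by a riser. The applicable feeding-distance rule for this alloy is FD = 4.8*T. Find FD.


Formula: FD = 4.8 * T  (riser feeding-distance rule)
FD = 4.8 * 7.81 cm = 37.4880 cm

Answer: 37.4880 cm


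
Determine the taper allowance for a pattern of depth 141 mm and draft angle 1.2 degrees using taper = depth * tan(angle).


Formula: taper = depth * tan(draft_angle)
tan(1.2 deg) = 0.0209470
taper = 141 mm * 0.0209470 = 2.9535 mm


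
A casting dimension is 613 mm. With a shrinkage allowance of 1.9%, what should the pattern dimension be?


Formula: L_pattern = L_casting * (1 + shrinkage_rate/100)
Shrinkage factor = 1 + 1.9/100 = 1.019
L_pattern = 613 mm * 1.019 = 624.6470 mm

Final answer: 624.6470 mm


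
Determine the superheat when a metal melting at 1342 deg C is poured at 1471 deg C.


Formula: Superheat = T_pour - T_melt
Superheat = 1471 - 1342 = 129 deg C

129 deg C


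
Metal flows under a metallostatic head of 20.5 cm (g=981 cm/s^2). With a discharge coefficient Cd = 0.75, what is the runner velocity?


Formula: v = Cd * sqrt(2 * g * h)  (Torricelli with discharge coefficient)
2*g*h = 2 * 981 * 20.5 = 40221.0 cm^2/s^2
sqrt(40221.0) = 200.55174 cm/s
v = 0.75 * 200.55174 = 150.4138 cm/s

Answer: 150.4138 cm/s


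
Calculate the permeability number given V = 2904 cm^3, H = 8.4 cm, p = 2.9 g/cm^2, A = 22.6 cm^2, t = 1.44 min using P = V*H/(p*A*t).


Formula: Permeability Number P = (V * H) / (p * A * t)
Numerator: V * H = 2904 * 8.4 = 24393.6
Denominator: p * A * t = 2.9 * 22.6 * 1.44 = 94.3776
P = 24393.6 / 94.3776 = 258.4681


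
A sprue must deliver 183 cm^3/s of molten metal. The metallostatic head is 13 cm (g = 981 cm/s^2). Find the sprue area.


Formula: v = sqrt(2*g*h), A = Q/v
Velocity: v = sqrt(2 * 981 * 13) = sqrt(25506) = 159.7060 cm/s
Sprue area: A = Q / v = 183 / 159.7060 = 1.1459 cm^2


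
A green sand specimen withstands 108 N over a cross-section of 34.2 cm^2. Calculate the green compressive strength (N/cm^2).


Formula: Compressive Strength = Force / Area
Strength = 108 N / 34.2 cm^2 = 3.1579 N/cm^2

Answer: 3.1579 N/cm^2


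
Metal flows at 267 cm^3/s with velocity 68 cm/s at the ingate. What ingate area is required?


Formula: A_ingate = Q / v  (continuity equation)
A = 267 cm^3/s / 68 cm/s = 3.9265 cm^2

Final answer: 3.9265 cm^2


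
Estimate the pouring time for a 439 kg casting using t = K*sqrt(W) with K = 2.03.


Formula: t = K * sqrt(W)
sqrt(W) = sqrt(439) = 20.95233
t = 2.03 * 20.95233 = 42.5332 s

Final answer: 42.5332 s


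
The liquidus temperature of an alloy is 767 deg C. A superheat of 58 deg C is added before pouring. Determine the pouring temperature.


Formula: T_pour = T_melt + Superheat
T_pour = 767 + 58 = 825 deg C


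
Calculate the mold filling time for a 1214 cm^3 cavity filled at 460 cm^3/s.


Formula: t_fill = V_mold / Q_flow
t = 1214 cm^3 / 460 cm^3/s = 2.6391 s

Final answer: 2.6391 s


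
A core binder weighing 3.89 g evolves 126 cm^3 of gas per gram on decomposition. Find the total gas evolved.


Formula: V_gas = W_binder * gas_evolution_rate
V = 3.89 g * 126 cm^3/g = 490.1400 cm^3

490.1400 cm^3


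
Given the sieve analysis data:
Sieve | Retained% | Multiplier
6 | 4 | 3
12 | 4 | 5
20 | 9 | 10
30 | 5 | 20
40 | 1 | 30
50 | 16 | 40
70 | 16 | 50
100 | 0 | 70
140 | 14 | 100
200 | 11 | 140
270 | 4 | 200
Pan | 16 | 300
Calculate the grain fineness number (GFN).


Formula: GFN = sum(pct * multiplier) / sum(pct)
sum(pct * multiplier) = 10232
sum(pct) = 100
GFN = 10232 / 100 = 102.32


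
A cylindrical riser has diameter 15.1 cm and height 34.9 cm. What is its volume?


Formula: V = pi * (D/2)^2 * H  (cylinder volume)
Radius = D/2 = 15.1/2 = 7.55 cm
V = pi * 7.55^2 * 34.9 = 6249.8444 cm^3

Final answer: 6249.8444 cm^3


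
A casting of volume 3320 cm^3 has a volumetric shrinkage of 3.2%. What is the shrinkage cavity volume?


Formula: V_shrink = V_casting * shrinkage_pct / 100
V_shrink = 3320 cm^3 * 3.2 / 100 = 106.2400 cm^3

Answer: 106.2400 cm^3


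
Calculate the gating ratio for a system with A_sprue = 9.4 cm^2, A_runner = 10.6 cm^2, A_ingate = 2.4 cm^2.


Sprue:Runner:Ingate = 1 : 10.6/9.4 : 2.4/9.4 = 1:1.13:0.26


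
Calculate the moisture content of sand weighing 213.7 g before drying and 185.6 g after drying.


Formula: MC = (W_wet - W_dry) / W_wet * 100
Water mass = 213.7 - 185.6 = 28.1 g
MC = 28.1 / 213.7 * 100 = 13.1493%


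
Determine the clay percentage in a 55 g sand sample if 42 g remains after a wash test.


Formula: Clay% = (W_total - W_washed) / W_total * 100
Clay mass = 55 - 42 = 13 g
Clay% = 13 / 55 * 100 = 23.6364%

Answer: 23.6364%


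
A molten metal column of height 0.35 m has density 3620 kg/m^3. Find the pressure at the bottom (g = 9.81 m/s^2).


Formula: P = rho * g * h
rho * g = 3620 * 9.81 = 35512.2 N/m^3
P = 35512.2 * 0.35 = 12429.2700 Pa


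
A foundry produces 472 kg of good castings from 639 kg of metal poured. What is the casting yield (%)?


Formula: Casting Yield = (W_good / W_total) * 100
Yield = (472 kg / 639 kg) * 100 = 73.8654%

Final answer: 73.8654%


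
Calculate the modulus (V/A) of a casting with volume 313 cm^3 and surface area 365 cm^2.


Formula: Casting Modulus M = V / A
M = 313 cm^3 / 365 cm^2 = 0.8575 cm

Answer: 0.8575 cm


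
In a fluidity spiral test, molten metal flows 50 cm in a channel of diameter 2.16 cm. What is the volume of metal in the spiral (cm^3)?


Formula: V = pi * (d/2)^2 * L  (cylinder volume)
Radius = 2.16/2 = 1.08 cm
V = pi * 1.08^2 * 50 = 183.2177 cm^3

Answer: 183.2177 cm^3


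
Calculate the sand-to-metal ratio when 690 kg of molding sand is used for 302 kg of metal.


Formula: Sand-to-Metal Ratio = W_sand / W_metal
Ratio = 690 kg / 302 kg = 2.2848


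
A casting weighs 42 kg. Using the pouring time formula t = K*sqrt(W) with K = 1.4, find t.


Formula: t = K * sqrt(W)
sqrt(W) = sqrt(42) = 6.48074
t = 1.4 * 6.48074 = 9.0730 s


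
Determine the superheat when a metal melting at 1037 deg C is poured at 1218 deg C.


Formula: Superheat = T_pour - T_melt
Superheat = 1218 - 1037 = 181 deg C

Answer: 181 deg C


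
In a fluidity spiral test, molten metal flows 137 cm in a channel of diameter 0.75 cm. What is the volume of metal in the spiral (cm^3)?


Formula: V = pi * (d/2)^2 * L  (cylinder volume)
Radius = 0.75/2 = 0.375 cm
V = pi * 0.375^2 * 137 = 60.5247 cm^3

Answer: 60.5247 cm^3


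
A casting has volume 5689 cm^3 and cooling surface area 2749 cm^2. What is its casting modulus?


Formula: Casting Modulus M = V / A
M = 5689 cm^3 / 2749 cm^2 = 2.0695 cm

Final answer: 2.0695 cm


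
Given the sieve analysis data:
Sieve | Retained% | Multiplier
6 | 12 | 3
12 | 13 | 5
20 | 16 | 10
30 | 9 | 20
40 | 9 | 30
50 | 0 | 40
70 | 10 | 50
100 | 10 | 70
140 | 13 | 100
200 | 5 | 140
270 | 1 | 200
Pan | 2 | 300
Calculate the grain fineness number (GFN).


Formula: GFN = sum(pct * multiplier) / sum(pct)
sum(pct * multiplier) = 4711
sum(pct) = 100
GFN = 4711 / 100 = 47.11


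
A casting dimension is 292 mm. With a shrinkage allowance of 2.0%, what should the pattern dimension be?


Formula: L_pattern = L_casting * (1 + shrinkage_rate/100)
Shrinkage factor = 1 + 2.0/100 = 1.02
L_pattern = 292 mm * 1.02 = 297.8400 mm

Final answer: 297.8400 mm


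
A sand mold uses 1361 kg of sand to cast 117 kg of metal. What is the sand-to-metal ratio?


Formula: Sand-to-Metal Ratio = W_sand / W_metal
Ratio = 1361 kg / 117 kg = 11.6325

Answer: 11.6325


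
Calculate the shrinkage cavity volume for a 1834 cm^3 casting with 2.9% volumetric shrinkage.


Formula: V_shrink = V_casting * shrinkage_pct / 100
V_shrink = 1834 cm^3 * 2.9 / 100 = 53.1860 cm^3

Final answer: 53.1860 cm^3


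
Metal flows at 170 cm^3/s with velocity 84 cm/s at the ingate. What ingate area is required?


Formula: A_ingate = Q / v  (continuity equation)
A = 170 cm^3/s / 84 cm/s = 2.0238 cm^2

2.0238 cm^2


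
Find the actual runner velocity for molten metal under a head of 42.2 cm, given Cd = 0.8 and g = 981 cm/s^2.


Formula: v = Cd * sqrt(2 * g * h)  (Torricelli with discharge coefficient)
2*g*h = 2 * 981 * 42.2 = 82796.4 cm^2/s^2
sqrt(82796.4) = 287.74364 cm/s
v = 0.8 * 287.74364 = 230.1949 cm/s


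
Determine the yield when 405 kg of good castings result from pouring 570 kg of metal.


Formula: Casting Yield = (W_good / W_total) * 100
Yield = (405 kg / 570 kg) * 100 = 71.0526%

Final answer: 71.0526%


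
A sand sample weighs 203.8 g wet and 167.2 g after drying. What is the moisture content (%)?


Formula: MC = (W_wet - W_dry) / W_wet * 100
Water mass = 203.8 - 167.2 = 36.6 g
MC = 36.6 / 203.8 * 100 = 17.9588%

17.9588%


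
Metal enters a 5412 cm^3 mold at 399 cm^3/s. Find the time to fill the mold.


Formula: t_fill = V_mold / Q_flow
t = 5412 cm^3 / 399 cm^3/s = 13.5639 s

13.5639 s


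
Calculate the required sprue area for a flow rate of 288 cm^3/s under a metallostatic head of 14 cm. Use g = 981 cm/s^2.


Formula: v = sqrt(2*g*h), A = Q/v
Velocity: v = sqrt(2 * 981 * 14) = sqrt(27468) = 165.7347 cm/s
Sprue area: A = Q / v = 288 / 165.7347 = 1.7377 cm^2

1.7377 cm^2


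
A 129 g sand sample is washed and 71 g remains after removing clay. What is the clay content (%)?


Formula: Clay% = (W_total - W_washed) / W_total * 100
Clay mass = 129 - 71 = 58 g
Clay% = 58 / 129 * 100 = 44.9612%


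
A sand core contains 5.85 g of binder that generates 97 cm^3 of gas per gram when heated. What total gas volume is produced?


Formula: V_gas = W_binder * gas_evolution_rate
V = 5.85 g * 97 cm^3/g = 567.4500 cm^3


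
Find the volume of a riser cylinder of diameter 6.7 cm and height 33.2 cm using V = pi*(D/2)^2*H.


Formula: V = pi * (D/2)^2 * H  (cylinder volume)
Radius = D/2 = 6.7/2 = 3.35 cm
V = pi * 3.35^2 * 33.2 = 1170.5166 cm^3


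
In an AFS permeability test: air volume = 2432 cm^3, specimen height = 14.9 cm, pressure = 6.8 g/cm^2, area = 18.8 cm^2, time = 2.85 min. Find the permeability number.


Formula: Permeability Number P = (V * H) / (p * A * t)
Numerator: V * H = 2432 * 14.9 = 36236.8
Denominator: p * A * t = 6.8 * 18.8 * 2.85 = 364.344
P = 36236.8 / 364.344 = 99.4577


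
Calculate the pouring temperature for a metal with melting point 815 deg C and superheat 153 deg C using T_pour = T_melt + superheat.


Formula: T_pour = T_melt + Superheat
T_pour = 815 + 153 = 968 deg C

968 deg C


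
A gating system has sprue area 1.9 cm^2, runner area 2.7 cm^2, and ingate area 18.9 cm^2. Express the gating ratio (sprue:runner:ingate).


Sprue:Runner:Ingate = 1 : 2.7/1.9 : 18.9/1.9 = 1:1.42:9.95

1:1.42:9.95


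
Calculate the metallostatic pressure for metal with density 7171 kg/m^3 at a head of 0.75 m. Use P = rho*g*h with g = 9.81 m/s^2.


Formula: P = rho * g * h
rho * g = 7171 * 9.81 = 70347.51 N/m^3
P = 70347.51 * 0.75 = 52760.6325 Pa


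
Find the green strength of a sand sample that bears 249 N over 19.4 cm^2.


Formula: Compressive Strength = Force / Area
Strength = 249 N / 19.4 cm^2 = 12.8351 N/cm^2

12.8351 N/cm^2


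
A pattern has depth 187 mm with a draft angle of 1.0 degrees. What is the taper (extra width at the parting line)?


Formula: taper = depth * tan(draft_angle)
tan(1.0 deg) = 0.0174551
taper = 187 mm * 0.0174551 = 3.2641 mm

3.2641 mm


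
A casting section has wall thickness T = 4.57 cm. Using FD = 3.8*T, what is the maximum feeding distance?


Formula: FD = 3.8 * T  (riser feeding-distance rule)
FD = 3.8 * 4.57 cm = 17.3660 cm

Final answer: 17.3660 cm


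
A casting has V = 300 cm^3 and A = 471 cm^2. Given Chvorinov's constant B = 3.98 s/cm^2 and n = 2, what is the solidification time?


Formula: t_s = B * (V/A)^n  (Chvorinov's rule, n=2)
Modulus M = V/A = 300/471 = 0.636943 cm
M^2 = 0.636943^2 = 0.405696 cm^2
t_s = 3.98 * 0.405696 = 1.6147 s


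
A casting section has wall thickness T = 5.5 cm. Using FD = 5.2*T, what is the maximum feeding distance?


Formula: FD = 5.2 * T  (riser feeding-distance rule)
FD = 5.2 * 5.5 cm = 28.6000 cm

Answer: 28.6000 cm


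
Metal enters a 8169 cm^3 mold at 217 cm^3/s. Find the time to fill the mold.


Formula: t_fill = V_mold / Q_flow
t = 8169 cm^3 / 217 cm^3/s = 37.6452 s


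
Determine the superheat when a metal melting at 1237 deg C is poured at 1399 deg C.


Formula: Superheat = T_pour - T_melt
Superheat = 1399 - 1237 = 162 deg C

162 deg C


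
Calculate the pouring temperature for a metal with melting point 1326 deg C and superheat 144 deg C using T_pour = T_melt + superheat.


Formula: T_pour = T_melt + Superheat
T_pour = 1326 + 144 = 1470 deg C

Final answer: 1470 deg C


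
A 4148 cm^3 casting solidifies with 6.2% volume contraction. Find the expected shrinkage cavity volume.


Formula: V_shrink = V_casting * shrinkage_pct / 100
V_shrink = 4148 cm^3 * 6.2 / 100 = 257.1760 cm^3

257.1760 cm^3


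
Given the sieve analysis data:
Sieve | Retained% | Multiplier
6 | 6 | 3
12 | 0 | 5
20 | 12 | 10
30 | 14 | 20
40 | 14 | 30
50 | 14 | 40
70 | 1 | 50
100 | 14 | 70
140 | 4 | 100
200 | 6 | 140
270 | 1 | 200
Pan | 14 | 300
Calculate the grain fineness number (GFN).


Formula: GFN = sum(pct * multiplier) / sum(pct)
sum(pct * multiplier) = 8068
sum(pct) = 100
GFN = 8068 / 100 = 80.68

Final answer: 80.68


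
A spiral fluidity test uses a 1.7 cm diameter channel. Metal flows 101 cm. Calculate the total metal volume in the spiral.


Formula: V = pi * (d/2)^2 * L  (cylinder volume)
Radius = 1.7/2 = 0.85 cm
V = pi * 0.85^2 * 101 = 229.2499 cm^3


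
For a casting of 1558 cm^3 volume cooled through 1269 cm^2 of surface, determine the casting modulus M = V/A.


Formula: Casting Modulus M = V / A
M = 1558 cm^3 / 1269 cm^2 = 1.2277 cm

Answer: 1.2277 cm


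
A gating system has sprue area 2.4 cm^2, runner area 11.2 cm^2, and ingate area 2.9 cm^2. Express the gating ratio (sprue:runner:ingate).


Sprue:Runner:Ingate = 1 : 11.2/2.4 : 2.9/2.4 = 1:4.67:1.21

1:4.67:1.21


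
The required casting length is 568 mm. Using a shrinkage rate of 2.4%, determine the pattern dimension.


Formula: L_pattern = L_casting * (1 + shrinkage_rate/100)
Shrinkage factor = 1 + 2.4/100 = 1.024
L_pattern = 568 mm * 1.024 = 581.6320 mm

Final answer: 581.6320 mm


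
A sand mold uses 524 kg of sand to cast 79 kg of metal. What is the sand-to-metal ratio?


Formula: Sand-to-Metal Ratio = W_sand / W_metal
Ratio = 524 kg / 79 kg = 6.6329


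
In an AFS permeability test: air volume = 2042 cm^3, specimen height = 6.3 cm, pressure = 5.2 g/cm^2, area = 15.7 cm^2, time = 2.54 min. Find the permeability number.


Formula: Permeability Number P = (V * H) / (p * A * t)
Numerator: V * H = 2042 * 6.3 = 12864.6
Denominator: p * A * t = 5.2 * 15.7 * 2.54 = 207.3656
P = 12864.6 / 207.3656 = 62.0383

Final answer: 62.0383


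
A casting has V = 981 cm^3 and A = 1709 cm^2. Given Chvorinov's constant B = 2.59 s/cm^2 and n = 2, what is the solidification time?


Formula: t_s = B * (V/A)^n  (Chvorinov's rule, n=2)
Modulus M = V/A = 981/1709 = 0.574020 cm
M^2 = 0.574020^2 = 0.329499 cm^2
t_s = 2.59 * 0.329499 = 0.8534 s

Answer: 0.8534 s


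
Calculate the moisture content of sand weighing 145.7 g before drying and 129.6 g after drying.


Formula: MC = (W_wet - W_dry) / W_wet * 100
Water mass = 145.7 - 129.6 = 16.1 g
MC = 16.1 / 145.7 * 100 = 11.0501%

Final answer: 11.0501%


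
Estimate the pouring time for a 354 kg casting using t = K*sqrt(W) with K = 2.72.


Formula: t = K * sqrt(W)
sqrt(W) = sqrt(354) = 18.81489
t = 2.72 * 18.81489 = 51.1765 s

51.1765 s


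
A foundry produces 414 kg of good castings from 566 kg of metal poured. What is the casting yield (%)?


Formula: Casting Yield = (W_good / W_total) * 100
Yield = (414 kg / 566 kg) * 100 = 73.1449%

73.1449%


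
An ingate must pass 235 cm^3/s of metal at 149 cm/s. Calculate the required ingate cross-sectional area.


Formula: A_ingate = Q / v  (continuity equation)
A = 235 cm^3/s / 149 cm/s = 1.5772 cm^2

1.5772 cm^2


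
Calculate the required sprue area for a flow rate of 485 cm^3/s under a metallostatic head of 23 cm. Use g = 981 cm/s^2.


Formula: v = sqrt(2*g*h), A = Q/v
Velocity: v = sqrt(2 * 981 * 23) = sqrt(45126) = 212.4288 cm/s
Sprue area: A = Q / v = 485 / 212.4288 = 2.2831 cm^2

2.2831 cm^2


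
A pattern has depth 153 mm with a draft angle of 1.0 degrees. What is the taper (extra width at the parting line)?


Formula: taper = depth * tan(draft_angle)
tan(1.0 deg) = 0.0174551
taper = 153 mm * 0.0174551 = 2.6706 mm

Final answer: 2.6706 mm


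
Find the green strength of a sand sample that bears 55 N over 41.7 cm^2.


Formula: Compressive Strength = Force / Area
Strength = 55 N / 41.7 cm^2 = 1.3189 N/cm^2

1.3189 N/cm^2


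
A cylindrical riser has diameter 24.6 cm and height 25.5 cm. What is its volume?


Formula: V = pi * (D/2)^2 * H  (cylinder volume)
Radius = D/2 = 24.6/2 = 12.3 cm
V = pi * 12.3^2 * 25.5 = 12119.9346 cm^3

Final answer: 12119.9346 cm^3


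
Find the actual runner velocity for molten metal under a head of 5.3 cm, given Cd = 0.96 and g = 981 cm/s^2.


Formula: v = Cd * sqrt(2 * g * h)  (Torricelli with discharge coefficient)
2*g*h = 2 * 981 * 5.3 = 10398.6 cm^2/s^2
sqrt(10398.6) = 101.97353 cm/s
v = 0.96 * 101.97353 = 97.8946 cm/s


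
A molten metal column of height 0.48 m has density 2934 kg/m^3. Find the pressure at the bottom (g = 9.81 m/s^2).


Formula: P = rho * g * h
rho * g = 2934 * 9.81 = 28782.54 N/m^3
P = 28782.54 * 0.48 = 13815.6192 Pa

Final answer: 13815.6192 Pa


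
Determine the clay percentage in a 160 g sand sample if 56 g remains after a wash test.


Formula: Clay% = (W_total - W_washed) / W_total * 100
Clay mass = 160 - 56 = 104 g
Clay% = 104 / 160 * 100 = 65.0000%

65.0000%


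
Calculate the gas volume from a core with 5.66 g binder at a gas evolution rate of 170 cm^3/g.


Formula: V_gas = W_binder * gas_evolution_rate
V = 5.66 g * 170 cm^3/g = 962.2000 cm^3

Final answer: 962.2000 cm^3


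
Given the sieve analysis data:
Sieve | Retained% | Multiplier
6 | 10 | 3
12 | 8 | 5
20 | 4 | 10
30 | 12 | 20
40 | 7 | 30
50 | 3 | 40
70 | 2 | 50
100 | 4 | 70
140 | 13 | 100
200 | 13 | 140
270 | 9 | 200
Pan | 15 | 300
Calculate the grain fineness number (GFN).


Formula: GFN = sum(pct * multiplier) / sum(pct)
sum(pct * multiplier) = 10480
sum(pct) = 100
GFN = 10480 / 100 = 104.80

104.80


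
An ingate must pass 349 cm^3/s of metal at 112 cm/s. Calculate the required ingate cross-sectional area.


Formula: A_ingate = Q / v  (continuity equation)
A = 349 cm^3/s / 112 cm/s = 3.1161 cm^2


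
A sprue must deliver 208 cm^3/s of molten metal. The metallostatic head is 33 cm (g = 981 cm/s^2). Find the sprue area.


Formula: v = sqrt(2*g*h), A = Q/v
Velocity: v = sqrt(2 * 981 * 33) = sqrt(64746) = 254.4524 cm/s
Sprue area: A = Q / v = 208 / 254.4524 = 0.8174 cm^2


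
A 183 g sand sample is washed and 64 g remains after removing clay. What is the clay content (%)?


Formula: Clay% = (W_total - W_washed) / W_total * 100
Clay mass = 183 - 64 = 119 g
Clay% = 119 / 183 * 100 = 65.0273%

Final answer: 65.0273%


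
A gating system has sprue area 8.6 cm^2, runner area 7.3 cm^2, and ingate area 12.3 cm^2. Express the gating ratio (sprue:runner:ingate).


Sprue:Runner:Ingate = 1 : 7.3/8.6 : 12.3/8.6 = 1:0.85:1.43

1:0.85:1.43


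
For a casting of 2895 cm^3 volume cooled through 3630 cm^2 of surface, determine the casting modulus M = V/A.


Formula: Casting Modulus M = V / A
M = 2895 cm^3 / 3630 cm^2 = 0.7975 cm


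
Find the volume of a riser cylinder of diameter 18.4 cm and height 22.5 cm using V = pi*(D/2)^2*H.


Formula: V = pi * (D/2)^2 * H  (cylinder volume)
Radius = D/2 = 18.4/2 = 9.2 cm
V = pi * 9.2^2 * 22.5 = 5982.8490 cm^3


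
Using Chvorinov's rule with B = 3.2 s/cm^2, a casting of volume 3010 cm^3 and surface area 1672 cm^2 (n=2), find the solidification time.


Formula: t_s = B * (V/A)^n  (Chvorinov's rule, n=2)
Modulus M = V/A = 3010/1672 = 1.800239 cm
M^2 = 1.800239^2 = 3.240860 cm^2
t_s = 3.2 * 3.240860 = 10.3708 s


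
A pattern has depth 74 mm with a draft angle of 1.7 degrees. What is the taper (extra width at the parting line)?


Formula: taper = depth * tan(draft_angle)
tan(1.7 deg) = 0.0296793
taper = 74 mm * 0.0296793 = 2.1963 mm

2.1963 mm


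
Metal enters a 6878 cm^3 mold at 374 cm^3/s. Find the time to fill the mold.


Formula: t_fill = V_mold / Q_flow
t = 6878 cm^3 / 374 cm^3/s = 18.3904 s

Answer: 18.3904 s


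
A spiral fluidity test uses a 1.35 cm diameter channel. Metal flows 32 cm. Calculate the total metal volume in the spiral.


Formula: V = pi * (d/2)^2 * L  (cylinder volume)
Radius = 1.35/2 = 0.675 cm
V = pi * 0.675^2 * 32 = 45.8044 cm^3

Answer: 45.8044 cm^3


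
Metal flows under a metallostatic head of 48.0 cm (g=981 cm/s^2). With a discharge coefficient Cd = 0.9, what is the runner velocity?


Formula: v = Cd * sqrt(2 * g * h)  (Torricelli with discharge coefficient)
2*g*h = 2 * 981 * 48.0 = 94176.0 cm^2/s^2
sqrt(94176.0) = 306.88108 cm/s
v = 0.9 * 306.88108 = 276.1930 cm/s

Answer: 276.1930 cm/s


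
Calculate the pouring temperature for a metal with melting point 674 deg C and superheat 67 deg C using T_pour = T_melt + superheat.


Formula: T_pour = T_melt + Superheat
T_pour = 674 + 67 = 741 deg C

741 deg C


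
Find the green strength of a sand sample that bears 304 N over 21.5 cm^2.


Formula: Compressive Strength = Force / Area
Strength = 304 N / 21.5 cm^2 = 14.1395 N/cm^2
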